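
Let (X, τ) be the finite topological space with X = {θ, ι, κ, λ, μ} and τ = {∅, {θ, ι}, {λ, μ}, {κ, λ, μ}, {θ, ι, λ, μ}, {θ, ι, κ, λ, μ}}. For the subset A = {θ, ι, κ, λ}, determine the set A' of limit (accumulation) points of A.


A' = {θ, ι, κ, μ}

For each x ∈ X, list the open sets U ∈ τ with x ∈ U, then check whether U ∩ (A ∖ {x}) ≠ ∅ for every such U.
  x = θ: opens ∋ x are {θ, ι}, {θ, ι, λ, μ}, {θ, ι, κ, λ, μ}; each meets A ∖ {θ}, so x IS a limit point.
  x = ι: opens ∋ x are {θ, ι}, {θ, ι, λ, μ}, {θ, ι, κ, λ, μ}; each meets A ∖ {ι}, so x IS a limit point.
  x = κ: opens ∋ x are {κ, λ, μ}, {θ, ι, κ, λ, μ}; each meets A ∖ {κ}, so x IS a limit point.
  x = λ: open {λ, μ} ∋ x has {λ, μ} ∩ (A ∖ {λ}) = ∅, so x is NOT a limit point.
  x = μ: opens ∋ x are {λ, μ}, {κ, λ, μ}, {θ, ι, λ, μ}, {θ, ι, κ, λ, μ}; each meets A ∖ {μ}, so x IS a limit point.
Collecting: A' = {θ, ι, κ, μ}.


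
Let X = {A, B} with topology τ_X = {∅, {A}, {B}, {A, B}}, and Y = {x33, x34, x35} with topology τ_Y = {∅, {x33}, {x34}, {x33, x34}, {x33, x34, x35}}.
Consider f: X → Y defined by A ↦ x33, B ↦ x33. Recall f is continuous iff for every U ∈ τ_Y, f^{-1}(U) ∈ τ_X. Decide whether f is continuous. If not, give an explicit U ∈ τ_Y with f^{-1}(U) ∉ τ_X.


f IS continuous.

Compute f^{-1}(U) for each U ∈ τ_Y:
  U = ∅: f^{-1}(U) = ∅ ∈ τ_X ✓.
  U = {x33}: f^{-1}(U) = {A, B} ∈ τ_X ✓.
  U = {x34}: f^{-1}(U) = ∅ ∈ τ_X ✓.
  U = {x33, x34}: f^{-1}(U) = {A, B} ∈ τ_X ✓.
  U = {x33, x34, x35}: f^{-1}(U) = {A, B} ∈ τ_X ✓.
Every preimage lies in τ_X, so f IS continuous.


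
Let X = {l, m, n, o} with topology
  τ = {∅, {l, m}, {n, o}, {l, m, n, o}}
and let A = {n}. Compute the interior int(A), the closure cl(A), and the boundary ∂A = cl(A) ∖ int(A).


int(A) = ∅, cl(A) = {n, o}, ∂A = {n, o}.

Closed sets in (X, τ) are complements of opens:
  closed(X, τ) = {∅, {l, m}, {n, o}, {l, m, n, o}}.
int(A) = ⋃ {U ∈ τ : U ⊆ A}. Opens contained in A: ∅.
Taking the union of these: int(A) = ∅.
cl(A) = ⋂ {C closed : A ⊆ C}. Closed sets containing A: {n, o}, {l, m, n, o}.
Intersecting these: cl(A) = {n, o}.
∂A = cl(A) ∖ int(A) = {n, o} ∖ ∅ = {n, o}.


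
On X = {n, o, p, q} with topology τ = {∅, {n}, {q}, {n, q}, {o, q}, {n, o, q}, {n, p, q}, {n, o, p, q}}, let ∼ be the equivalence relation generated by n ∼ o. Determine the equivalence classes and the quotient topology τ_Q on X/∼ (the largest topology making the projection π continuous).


X/∼ = {[n=o], [p], [q]}; |τ_Q| = 4.

Equivalence classes: [n=o], [p], [q].
Quotient map π: X → X/∼ sends n ↦ [n=o], o ↦ [n=o], p ↦ [p], q ↦ [q].
For each subset V ⊆ X/∼, compute π^{-1}(V) ⊆ X and check whether π^{-1}(V) ∈ τ. V is open in τ_Q iff π^{-1}(V) ∈ τ.
  V = {}: π^{-1}(V) = ∅ ∈ τ ✓.
  V = {[n=o]}: π^{-1}(V) = {n, o} ∉ τ ✗.
  V = {[p]}: π^{-1}(V) = {p} ∉ τ ✗.
  V = {[n=o], [p]}: π^{-1}(V) = {n, o, p} ∉ τ ✗.
  V = {[q]}: π^{-1}(V) = {q} ∈ τ ✓.
  V = {[n=o], [q]}: π^{-1}(V) = {n, o, q} ∈ τ ✓.
  V = {[p], [q]}: π^{-1}(V) = {p, q} ∉ τ ✗.
  V = {[n=o], [p], [q]}: π^{-1}(V) = {n, o, p, q} ∈ τ ✓.
Open sets in the quotient: τ_Q = {{}, {[q]}, {[n=o], [q]}, {[n=o], [p], [q]}} (4 elements).


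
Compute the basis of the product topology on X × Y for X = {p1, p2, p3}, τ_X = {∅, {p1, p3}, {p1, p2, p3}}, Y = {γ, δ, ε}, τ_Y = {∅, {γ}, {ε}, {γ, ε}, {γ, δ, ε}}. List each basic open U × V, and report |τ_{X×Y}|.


Basis B = {∅ × ∅, {p1, p3} × {γ}, {p1, p3} × {ε}, {p1, p2, p3} × {γ}, {p1, p2, p3} × {ε}, {p1, p3} × {γ, ε}, {p1, p3} × {γ, δ, ε}, {p1, p2, p3} × {γ, ε}, {p1, p2, p3} × {γ, δ, ε}}; |τ_{X×Y}| = 14.

Enumerate products U × V with U ∈ τ_X, V ∈ τ_Y (deduplicated):
  ∅ × ∅ = {} (∅)
  {p1, p3} × {γ} = {(p1,γ), (p3,γ)}
  {p1, p3} × {ε} = {(p1,ε), (p3,ε)}
  {p1, p2, p3} × {γ} = {(p1,γ), (p2,γ), (p3,γ)}
  {p1, p2, p3} × {ε} = {(p1,ε), (p2,ε), (p3,ε)}
  {p1, p3} × {γ, ε} = {(p1,γ), (p1,ε), (p3,γ), (p3,ε)}
  {p1, p3} × {γ, δ, ε} = {(p1,γ), (p1,δ), (p1,ε), (p3,γ), (p3,δ), (p3,ε)}
  {p1, p2, p3} × {γ, ε} = {(p1,γ), (p1,ε), (p2,γ), (p2,ε), (p3,γ), (p3,ε)}
  {p1, p2, p3} × {γ, δ, ε} = {(p1,γ), (p1,δ), (p1,ε), (p2,γ), (p2,δ), (p2,ε), (p3,γ), (p3,δ), (p3,ε)}
These 9 distinct sets form the basis B.
Close under arbitrary unions to get τ_{X×Y}; counting gives |τ_{X×Y}| = 14.


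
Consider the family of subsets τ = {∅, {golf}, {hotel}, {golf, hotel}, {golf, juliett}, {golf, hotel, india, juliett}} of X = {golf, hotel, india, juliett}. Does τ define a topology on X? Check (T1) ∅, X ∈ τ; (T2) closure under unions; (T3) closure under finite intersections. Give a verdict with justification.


τ is NOT a topology on X.

Axiom (T1): ∅ ∈ τ? Yes; X ∈ τ? Yes.
Axiom (T2/T3): check pairwise unions and intersections of members of τ.
Counterexample for (T2): {hotel} ∪ {golf, juliett} = {golf, hotel, juliett} ∉ τ. Therefore τ is NOT a topology.


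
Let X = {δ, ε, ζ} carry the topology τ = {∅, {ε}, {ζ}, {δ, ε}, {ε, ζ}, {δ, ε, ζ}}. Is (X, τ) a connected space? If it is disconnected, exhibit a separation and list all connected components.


(X, τ) is disconnected; components = [{ζ}, {δ, ε}].

Find clopen sets (U ∈ τ with X ∖ U ∈ τ):
  U = ∅, X ∖ U = {δ, ε, ζ} — both open, so U is clopen.
  U = {ζ}, X ∖ U = {δ, ε} — both open, so U is clopen.
  U = {δ, ε}, X ∖ U = {ζ} — both open, so U is clopen.
  U = {δ, ε, ζ}, X ∖ U = ∅ — both open, so U is clopen.
Nontrivial clopen(s) exist: e.g. {δ, ε}. So (X, τ) is disconnected.
Compute connected components by grouping points that agree on all clopens:
  component: {ζ}
  component: {δ, ε}


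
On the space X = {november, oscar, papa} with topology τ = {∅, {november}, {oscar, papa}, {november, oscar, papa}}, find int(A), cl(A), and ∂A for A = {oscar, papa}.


int(A) = {oscar, papa}, cl(A) = {oscar, papa}, ∂A = ∅.

Closed sets in (X, τ) are complements of opens:
  closed(X, τ) = {∅, {november}, {oscar, papa}, {november, oscar, papa}}.
int(A) = ⋃ {U ∈ τ : U ⊆ A}. Opens contained in A: ∅, {oscar, papa}.
Taking the union of these: int(A) = {oscar, papa}.
cl(A) = ⋂ {C closed : A ⊆ C}. Closed sets containing A: {oscar, papa}, {november, oscar, papa}.
Intersecting these: cl(A) = {oscar, papa}.
∂A = cl(A) ∖ int(A) = {oscar, papa} ∖ {oscar, papa} = ∅.


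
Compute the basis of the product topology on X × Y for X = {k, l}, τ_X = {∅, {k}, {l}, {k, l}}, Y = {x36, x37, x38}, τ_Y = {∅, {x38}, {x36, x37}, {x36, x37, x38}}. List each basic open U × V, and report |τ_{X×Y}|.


Basis B = {∅ × ∅, {k} × {x38}, {l} × {x38}, {k} × {x36, x37}, {k, l} × {x38}, {l} × {x36, x37}, {k} × {x36, x37, x38}, {l} × {x36, x37, x38}, {k, l} × {x36, x37}, {k, l} × {x36, x37, x38}}; |τ_{X×Y}| = 16.

Enumerate products U × V with U ∈ τ_X, V ∈ τ_Y (deduplicated):
  ∅ × ∅ = {} (∅)
  {k} × {x38} = {(k,x38)}
  {l} × {x38} = {(l,x38)}
  {k} × {x36, x37} = {(k,x36), (k,x37)}
  {k, l} × {x38} = {(k,x38), (l,x38)}
  {l} × {x36, x37} = {(l,x36), (l,x37)}
  {k} × {x36, x37, x38} = {(k,x36), (k,x37), (k,x38)}
  {l} × {x36, x37, x38} = {(l,x36), (l,x37), (l,x38)}
  {k, l} × {x36, x37} = {(k,x36), (k,x37), (l,x36), (l,x37)}
  {k, l} × {x36, x37, x38} = {(k,x36), (k,x37), (k,x38), (l,x36), (l,x37), (l,x38)}
These 10 distinct sets form the basis B.
Close under arbitrary unions to get τ_{X×Y}; counting gives |τ_{X×Y}| = 16.


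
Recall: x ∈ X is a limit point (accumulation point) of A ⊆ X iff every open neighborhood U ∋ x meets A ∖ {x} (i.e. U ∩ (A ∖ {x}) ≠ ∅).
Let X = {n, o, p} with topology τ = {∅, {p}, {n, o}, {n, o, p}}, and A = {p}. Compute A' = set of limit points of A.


A' = ∅

For each x ∈ X, list the open sets U ∈ τ with x ∈ U, then check whether U ∩ (A ∖ {x}) ≠ ∅ for every such U.
  x = n: open {n, o} ∋ x has {n, o} ∩ (A ∖ {n}) = ∅, so x is NOT a limit point.
  x = o: open {n, o} ∋ x has {n, o} ∩ (A ∖ {o}) = ∅, so x is NOT a limit point.
  x = p: open {p} ∋ x has {p} ∩ (A ∖ {p}) = ∅, so x is NOT a limit point.
Collecting: A' = ∅.


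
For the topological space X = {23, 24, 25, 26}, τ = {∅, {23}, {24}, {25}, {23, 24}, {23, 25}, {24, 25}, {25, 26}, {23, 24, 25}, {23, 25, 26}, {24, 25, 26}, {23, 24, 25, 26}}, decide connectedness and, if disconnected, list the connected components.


(X, τ) is disconnected; components = [{23}, {24}, {25, 26}].

Find clopen sets (U ∈ τ with X ∖ U ∈ τ):
  U = ∅, X ∖ U = {23, 24, 25, 26} — both open, so U is clopen.
  U = {23}, X ∖ U = {24, 25, 26} — both open, so U is clopen.
  U = {24}, X ∖ U = {23, 25, 26} — both open, so U is clopen.
  U = {23, 24}, X ∖ U = {25, 26} — both open, so U is clopen.
  U = {25, 26}, X ∖ U = {23, 24} — both open, so U is clopen.
  U = {23, 25, 26}, X ∖ U = {24} — both open, so U is clopen.
  U = {24, 25, 26}, X ∖ U = {23} — both open, so U is clopen.
  U = {23, 24, 25, 26}, X ∖ U = ∅ — both open, so U is clopen.
Nontrivial clopen(s) exist: e.g. {23}. So (X, τ) is disconnected.
Compute connected components by grouping points that agree on all clopens:
  component: {23}
  component: {24}
  component: {25, 26}


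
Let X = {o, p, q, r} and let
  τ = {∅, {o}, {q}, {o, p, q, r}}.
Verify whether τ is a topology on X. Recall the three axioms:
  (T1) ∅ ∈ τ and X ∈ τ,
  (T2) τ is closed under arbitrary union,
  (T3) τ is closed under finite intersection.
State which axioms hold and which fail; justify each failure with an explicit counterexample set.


τ is NOT a topology on X.

Axiom (T1): ∅ ∈ τ? Yes; X ∈ τ? Yes.
Axiom (T2/T3): check pairwise unions and intersections of members of τ.
Counterexample for (T2): {o} ∪ {q} = {o, q} ∉ τ. Therefore τ is NOT a topology.


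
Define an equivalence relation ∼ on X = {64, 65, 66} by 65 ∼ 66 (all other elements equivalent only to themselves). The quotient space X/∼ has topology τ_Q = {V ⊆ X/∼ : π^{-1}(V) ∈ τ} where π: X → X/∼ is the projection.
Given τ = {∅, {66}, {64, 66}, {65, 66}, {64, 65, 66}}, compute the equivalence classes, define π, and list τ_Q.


X/∼ = {[64], [65=66]}; |τ_Q| = 3.

Equivalence classes: [64], [65=66].
Quotient map π: X → X/∼ sends 64 ↦ [64], 65 ↦ [65=66], 66 ↦ [65=66].
For each subset V ⊆ X/∼, compute π^{-1}(V) ⊆ X and check whether π^{-1}(V) ∈ τ. V is open in τ_Q iff π^{-1}(V) ∈ τ.
  V = {}: π^{-1}(V) = ∅ ∈ τ ✓.
  V = {[64]}: π^{-1}(V) = {64} ∉ τ ✗.
  V = {[65=66]}: π^{-1}(V) = {65, 66} ∈ τ ✓.
  V = {[64], [65=66]}: π^{-1}(V) = {64, 65, 66} ∈ τ ✓.
Open sets in the quotient: τ_Q = {{}, {[65=66]}, {[64], [65=66]}} (3 elements).


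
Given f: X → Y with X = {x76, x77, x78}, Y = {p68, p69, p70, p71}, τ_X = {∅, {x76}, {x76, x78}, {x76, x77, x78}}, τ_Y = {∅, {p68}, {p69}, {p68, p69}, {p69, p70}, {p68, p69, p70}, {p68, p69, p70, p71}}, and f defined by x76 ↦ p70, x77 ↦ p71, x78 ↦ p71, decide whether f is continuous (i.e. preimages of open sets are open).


f IS continuous.

Compute f^{-1}(U) for each U ∈ τ_Y:
  U = ∅: f^{-1}(U) = ∅ ∈ τ_X ✓.
  U = {p68}: f^{-1}(U) = ∅ ∈ τ_X ✓.
  U = {p69}: f^{-1}(U) = ∅ ∈ τ_X ✓.
  U = {p68, p69}: f^{-1}(U) = ∅ ∈ τ_X ✓.
  U = {p69, p70}: f^{-1}(U) = {x76} ∈ τ_X ✓.
  U = {p68, p69, p70}: f^{-1}(U) = {x76} ∈ τ_X ✓.
  U = {p68, p69, p70, p71}: f^{-1}(U) = {x76, x77, x78} ∈ τ_X ✓.
Every preimage lies in τ_X, so f IS continuous.


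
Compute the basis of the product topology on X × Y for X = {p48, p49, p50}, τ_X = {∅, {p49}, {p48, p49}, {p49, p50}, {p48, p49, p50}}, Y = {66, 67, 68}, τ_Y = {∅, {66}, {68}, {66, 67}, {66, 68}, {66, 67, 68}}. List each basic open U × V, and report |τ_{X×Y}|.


Basis B = {∅ × ∅, {p49} × {66}, {p49} × {68}, {p48, p49} × {66}, {p48, p49} × {68}, {p49} × {66, 67}, {p49} × {66, 68}, {p49, p50} × {66}, {p49, p50} × {68}, {p48, p49, p50} × {66}, {p48, p49, p50} × {68}, {p49} × {66, 67, 68}, {p48, p49} × {66, 67}, {p48, p49} × {66, 68}, {p49, p50} × {66, 67}, {p49, p50} × {66, 68}, {p48, p49} × {66, 67, 68}, {p48, p49, p50} × {66, 67}, {p48, p49, p50} × {66, 68}, {p49, p50} × {66, 67, 68}, {p48, p49, p50} × {66, 67, 68}}; |τ_{X×Y}| = 70.

Enumerate products U × V with U ∈ τ_X, V ∈ τ_Y (deduplicated):
  ∅ × ∅ = {} (∅)
  {p49} × {66} = {(p49,66)}
  {p49} × {68} = {(p49,68)}
  {p48, p49} × {66} = {(p48,66), (p49,66)}
  {p48, p49} × {68} = {(p48,68), (p49,68)}
  {p49} × {66, 67} = {(p49,66), (p49,67)}
  {p49} × {66, 68} = {(p49,66), (p49,68)}
  {p49, p50} × {66} = {(p49,66), (p50,66)}
  {p49, p50} × {68} = {(p49,68), (p50,68)}
  {p48, p49, p50} × {66} = {(p48,66), (p49,66), (p50,66)}
  {p48, p49, p50} × {68} = {(p48,68), (p49,68), (p50,68)}
  {p49} × {66, 67, 68} = {(p49,66), (p49,67), (p49,68)}
  {p48, p49} × {66, 67} = {(p48,66), (p48,67), (p49,66), (p49,67)}
  {p48, p49} × {66, 68} = {(p48,66), (p48,68), (p49,66), (p49,68)}
  {p49, p50} × {66, 67} = {(p49,66), (p49,67), (p50,66), (p50,67)}
  {p49, p50} × {66, 68} = {(p49,66), (p49,68), (p50,66), (p50,68)}
  {p48, p49} × {66, 67, 68} = {(p48,66), (p48,67), (p48,68), (p49,66), (p49,67), (p49,68)}
  {p48, p49, p50} × {66, 67} = {(p48,66), (p48,67), (p49,66), (p49,67), (p50,66), (p50,67)}
  {p48, p49, p50} × {66, 68} = {(p48,66), (p48,68), (p49,66), (p49,68), (p50,66), (p50,68)}
  {p49, p50} × {66, 67, 68} = {(p49,66), (p49,67), (p49,68), (p50,66), (p50,67), (p50,68)}
  {p48, p49, p50} × {66, 67, 68} = {(p48,66), (p48,67), (p48,68), (p49,66), (p49,67), (p49,68), (p50,66), (p50,67), (p50,68)}
These 21 distinct sets form the basis B.
Close under arbitrary unions to get τ_{X×Y}; counting gives |τ_{X×Y}| = 70.


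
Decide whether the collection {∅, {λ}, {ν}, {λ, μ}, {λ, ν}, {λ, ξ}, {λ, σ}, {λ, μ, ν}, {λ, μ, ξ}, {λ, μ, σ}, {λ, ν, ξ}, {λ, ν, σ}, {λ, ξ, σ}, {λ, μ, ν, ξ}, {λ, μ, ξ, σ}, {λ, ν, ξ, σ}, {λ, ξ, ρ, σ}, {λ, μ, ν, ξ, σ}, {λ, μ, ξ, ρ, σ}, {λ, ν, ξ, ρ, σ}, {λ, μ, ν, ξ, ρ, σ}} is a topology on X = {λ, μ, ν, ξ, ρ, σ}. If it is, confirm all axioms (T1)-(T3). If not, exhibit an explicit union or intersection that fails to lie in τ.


τ is NOT a topology on X.

Axiom (T1): ∅ ∈ τ? Yes; X ∈ τ? Yes.
Axiom (T2/T3): check pairwise unions and intersections of members of τ.
Counterexample for (T2): {ν} ∪ {λ, μ, σ} = {λ, μ, ν, σ} ∉ τ. Therefore τ is NOT a topology.


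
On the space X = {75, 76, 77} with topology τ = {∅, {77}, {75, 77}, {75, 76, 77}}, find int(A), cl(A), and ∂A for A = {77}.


int(A) = {77}, cl(A) = {75, 76, 77}, ∂A = {75, 76}.

Closed sets in (X, τ) are complements of opens:
  closed(X, τ) = {∅, {76}, {75, 76}, {75, 76, 77}}.
int(A) = ⋃ {U ∈ τ : U ⊆ A}. Opens contained in A: ∅, {77}.
Taking the union of these: int(A) = {77}.
cl(A) = ⋂ {C closed : A ⊆ C}. Closed sets containing A: {75, 76, 77}.
Intersecting these: cl(A) = {75, 76, 77}.
∂A = cl(A) ∖ int(A) = {75, 76, 77} ∖ {77} = {75, 76}.


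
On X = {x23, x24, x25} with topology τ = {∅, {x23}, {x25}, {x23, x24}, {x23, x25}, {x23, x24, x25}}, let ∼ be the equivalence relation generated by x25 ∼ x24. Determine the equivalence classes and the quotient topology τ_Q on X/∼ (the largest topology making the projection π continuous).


X/∼ = {[x23], [x24=x25]}; |τ_Q| = 3.

Equivalence classes: [x23], [x24=x25].
Quotient map π: X → X/∼ sends x23 ↦ [x23], x24 ↦ [x24=x25], x25 ↦ [x24=x25].
For each subset V ⊆ X/∼, compute π^{-1}(V) ⊆ X and check whether π^{-1}(V) ∈ τ. V is open in τ_Q iff π^{-1}(V) ∈ τ.
  V = {}: π^{-1}(V) = ∅ ∈ τ ✓.
  V = {[x23]}: π^{-1}(V) = {x23} ∈ τ ✓.
  V = {[x24=x25]}: π^{-1}(V) = {x24, x25} ∉ τ ✗.
  V = {[x23], [x24=x25]}: π^{-1}(V) = {x23, x24, x25} ∈ τ ✓.
Open sets in the quotient: τ_Q = {{}, {[x23]}, {[x23], [x24=x25]}} (3 elements).


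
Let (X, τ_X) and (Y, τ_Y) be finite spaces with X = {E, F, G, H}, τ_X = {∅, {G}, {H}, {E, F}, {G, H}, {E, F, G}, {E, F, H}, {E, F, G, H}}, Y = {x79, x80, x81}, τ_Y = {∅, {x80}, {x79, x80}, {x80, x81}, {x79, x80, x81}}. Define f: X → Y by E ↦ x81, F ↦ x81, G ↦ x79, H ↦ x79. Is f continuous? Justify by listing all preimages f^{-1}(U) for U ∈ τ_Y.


f IS continuous.

Compute f^{-1}(U) for each U ∈ τ_Y:
  U = ∅: f^{-1}(U) = ∅ ∈ τ_X ✓.
  U = {x80}: f^{-1}(U) = ∅ ∈ τ_X ✓.
  U = {x79, x80}: f^{-1}(U) = {G, H} ∈ τ_X ✓.
  U = {x80, x81}: f^{-1}(U) = {E, F} ∈ τ_X ✓.
  U = {x79, x80, x81}: f^{-1}(U) = {E, F, G, H} ∈ τ_X ✓.
Every preimage lies in τ_X, so f IS continuous.


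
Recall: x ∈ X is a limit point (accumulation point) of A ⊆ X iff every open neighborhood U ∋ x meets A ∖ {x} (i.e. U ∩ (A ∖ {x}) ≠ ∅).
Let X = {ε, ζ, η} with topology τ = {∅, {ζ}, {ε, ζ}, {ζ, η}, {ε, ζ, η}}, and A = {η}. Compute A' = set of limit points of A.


A' = ∅

For each x ∈ X, list the open sets U ∈ τ with x ∈ U, then check whether U ∩ (A ∖ {x}) ≠ ∅ for every such U.
  x = ε: open {ε, ζ} ∋ x has {ε, ζ} ∩ (A ∖ {ε}) = ∅, so x is NOT a limit point.
  x = ζ: open {ζ} ∋ x has {ζ} ∩ (A ∖ {ζ}) = ∅, so x is NOT a limit point.
  x = η: open {ζ, η} ∋ x has {ζ, η} ∩ (A ∖ {η}) = ∅, so x is NOT a limit point.
Collecting: A' = ∅.


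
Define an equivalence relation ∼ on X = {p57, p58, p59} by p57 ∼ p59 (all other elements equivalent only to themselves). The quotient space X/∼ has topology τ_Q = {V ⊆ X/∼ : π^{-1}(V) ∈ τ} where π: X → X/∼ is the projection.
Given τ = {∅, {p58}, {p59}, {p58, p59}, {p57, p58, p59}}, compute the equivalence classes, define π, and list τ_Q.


X/∼ = {[p57=p59], [p58]}; |τ_Q| = 3.

Equivalence classes: [p57=p59], [p58].
Quotient map π: X → X/∼ sends p57 ↦ [p57=p59], p58 ↦ [p58], p59 ↦ [p57=p59].
For each subset V ⊆ X/∼, compute π^{-1}(V) ⊆ X and check whether π^{-1}(V) ∈ τ. V is open in τ_Q iff π^{-1}(V) ∈ τ.
  V = {}: π^{-1}(V) = ∅ ∈ τ ✓.
  V = {[p57=p59]}: π^{-1}(V) = {p57, p59} ∉ τ ✗.
  V = {[p58]}: π^{-1}(V) = {p58} ∈ τ ✓.
  V = {[p57=p59], [p58]}: π^{-1}(V) = {p57, p58, p59} ∈ τ ✓.
Open sets in the quotient: τ_Q = {{}, {[p58]}, {[p57=p59], [p58]}} (3 elements).


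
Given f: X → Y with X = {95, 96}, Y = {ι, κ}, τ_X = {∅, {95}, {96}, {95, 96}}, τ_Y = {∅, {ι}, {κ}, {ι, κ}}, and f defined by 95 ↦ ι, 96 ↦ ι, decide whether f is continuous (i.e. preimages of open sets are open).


f IS continuous.

Compute f^{-1}(U) for each U ∈ τ_Y:
  U = ∅: f^{-1}(U) = ∅ ∈ τ_X ✓.
  U = {ι}: f^{-1}(U) = {95, 96} ∈ τ_X ✓.
  U = {κ}: f^{-1}(U) = ∅ ∈ τ_X ✓.
  U = {ι, κ}: f^{-1}(U) = {95, 96} ∈ τ_X ✓.
Every preimage lies in τ_X, so f IS continuous.


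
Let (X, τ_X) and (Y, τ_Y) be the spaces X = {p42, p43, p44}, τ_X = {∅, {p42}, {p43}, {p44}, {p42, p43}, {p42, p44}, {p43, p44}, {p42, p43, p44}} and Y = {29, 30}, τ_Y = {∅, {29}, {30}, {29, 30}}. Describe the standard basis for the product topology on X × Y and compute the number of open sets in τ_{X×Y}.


Basis B = {∅ × ∅, {p42} × {29}, {p42} × {30}, {p43} × {29}, {p43} × {30}, {p44} × {29}, {p44} × {30}, {p42} × {29, 30}, {p42, p43} × {29}, {p42, p44} × {29}, {p42, p43} × {30}, {p42, p44} × {30}, {p43} × {29, 30}, {p43, p44} × {29}, {p43, p44} × {30}, {p44} × {29, 30}, {p42, p43, p44} × {29}, {p42, p43, p44} × {30}, {p42, p43} × {29, 30}, {p42, p44} × {29, 30}, {p43, p44} × {29, 30}, {p42, p43, p44} × {29, 30}}; |τ_{X×Y}| = 64.

Enumerate products U × V with U ∈ τ_X, V ∈ τ_Y (deduplicated):
  ∅ × ∅ = {} (∅)
  {p42} × {29} = {(p42,29)}
  {p42} × {30} = {(p42,30)}
  {p43} × {29} = {(p43,29)}
  {p43} × {30} = {(p43,30)}
  {p44} × {29} = {(p44,29)}
  {p44} × {30} = {(p44,30)}
  {p42} × {29, 30} = {(p42,29), (p42,30)}
  {p42, p43} × {29} = {(p42,29), (p43,29)}
  {p42, p44} × {29} = {(p42,29), (p44,29)}
  {p42, p43} × {30} = {(p42,30), (p43,30)}
  {p42, p44} × {30} = {(p42,30), (p44,30)}
  {p43} × {29, 30} = {(p43,29), (p43,30)}
  {p43, p44} × {29} = {(p43,29), (p44,29)}
  {p43, p44} × {30} = {(p43,30), (p44,30)}
  {p44} × {29, 30} = {(p44,29), (p44,30)}
  {p42, p43, p44} × {29} = {(p42,29), (p43,29), (p44,29)}
  {p42, p43, p44} × {30} = {(p42,30), (p43,30), (p44,30)}
  {p42, p43} × {29, 30} = {(p42,29), (p42,30), (p43,29), (p43,30)}
  {p42, p44} × {29, 30} = {(p42,29), (p42,30), (p44,29), (p44,30)}
  {p43, p44} × {29, 30} = {(p43,29), (p43,30), (p44,29), (p44,30)}
  {p42, p43, p44} × {29, 30} = {(p42,29), (p42,30), (p43,29), (p43,30), (p44,29), (p44,30)}
These 22 distinct sets form the basis B.
Close under arbitrary unions to get τ_{X×Y}; counting gives |τ_{X×Y}| = 64.


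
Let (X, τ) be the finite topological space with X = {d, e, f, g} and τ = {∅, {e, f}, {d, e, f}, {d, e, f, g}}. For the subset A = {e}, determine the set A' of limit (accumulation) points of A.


A' = {d, f, g}

For each x ∈ X, list the open sets U ∈ τ with x ∈ U, then check whether U ∩ (A ∖ {x}) ≠ ∅ for every such U.
  x = d: opens ∋ x are {d, e, f}, {d, e, f, g}; each meets A ∖ {d}, so x IS a limit point.
  x = e: open {e, f} ∋ x has {e, f} ∩ (A ∖ {e}) = ∅, so x is NOT a limit point.
  x = f: opens ∋ x are {e, f}, {d, e, f}, {d, e, f, g}; each meets A ∖ {f}, so x IS a limit point.
  x = g: opens ∋ x are {d, e, f, g}; each meets A ∖ {g}, so x IS a limit point.
Collecting: A' = {d, f, g}.


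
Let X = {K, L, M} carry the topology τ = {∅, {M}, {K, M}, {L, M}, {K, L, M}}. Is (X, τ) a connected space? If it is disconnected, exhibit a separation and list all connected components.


(X, τ) is connected.

Find clopen sets (U ∈ τ with X ∖ U ∈ τ):
  U = ∅, X ∖ U = {K, L, M} — both open, so U is clopen.
  U = {K, L, M}, X ∖ U = ∅ — both open, so U is clopen.
Only trivial clopens (∅ and X) exist, so (X, τ) is connected.
Compute connected components by grouping points that agree on all clopens:
  component: {K, L, M}


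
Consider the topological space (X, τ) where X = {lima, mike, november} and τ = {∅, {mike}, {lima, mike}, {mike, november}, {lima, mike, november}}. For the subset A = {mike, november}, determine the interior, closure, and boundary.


int(A) = {mike, november}, cl(A) = {lima, mike, november}, ∂A = {lima}.

Closed sets in (X, τ) are complements of opens:
  closed(X, τ) = {∅, {lima}, {november}, {lima, november}, {lima, mike, november}}.
int(A) = ⋃ {U ∈ τ : U ⊆ A}. Opens contained in A: ∅, {mike}, {mike, november}.
Taking the union of these: int(A) = {mike, november}.
cl(A) = ⋂ {C closed : A ⊆ C}. Closed sets containing A: {lima, mike, november}.
Intersecting these: cl(A) = {lima, mike, november}.
∂A = cl(A) ∖ int(A) = {lima, mike, november} ∖ {mike, november} = {lima}.


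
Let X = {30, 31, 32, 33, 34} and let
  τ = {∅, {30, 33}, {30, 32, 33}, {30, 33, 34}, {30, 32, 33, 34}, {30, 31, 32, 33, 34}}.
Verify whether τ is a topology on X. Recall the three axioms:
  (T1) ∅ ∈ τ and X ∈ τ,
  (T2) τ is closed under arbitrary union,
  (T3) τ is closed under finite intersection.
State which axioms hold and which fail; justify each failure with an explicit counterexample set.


τ IS a topology on X.

Axiom (T1): ∅ ∈ τ? Yes; X ∈ τ? Yes.
Axiom (T2/T3): check pairwise unions and intersections of members of τ.
All pairwise intersections and unions checked — each lies in τ. Therefore τ satisfies (T1), (T2), (T3): it IS a topology on X.


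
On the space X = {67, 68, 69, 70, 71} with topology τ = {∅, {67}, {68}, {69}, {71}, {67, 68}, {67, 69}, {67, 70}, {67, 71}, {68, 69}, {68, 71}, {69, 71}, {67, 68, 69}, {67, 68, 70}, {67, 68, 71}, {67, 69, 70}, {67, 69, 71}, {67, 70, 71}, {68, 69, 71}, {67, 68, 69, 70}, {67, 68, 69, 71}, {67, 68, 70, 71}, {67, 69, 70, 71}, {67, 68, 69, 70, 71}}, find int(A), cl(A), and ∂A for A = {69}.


int(A) = {69}, cl(A) = {69}, ∂A = ∅.

Closed sets in (X, τ) are complements of opens:
  closed(X, τ) = {∅, {68}, {69}, {70}, {71}, {67, 70}, {68, 69}, {68, 70}, {68, 71}, {69, 70}, {69, 71}, {70, 71}, {67, 68, 70}, {67, 69, 70}, {67, 70, 71}, {68, 69, 70}, {68, 69, 71}, {68, 70, 71}, {69, 70, 71}, {67, 68, 69, 70}, {67, 68, 70, 71}, {67, 69, 70, 71}, {68, 69, 70, 71}, {67, 68, 69, 70, 71}}.
int(A) = ⋃ {U ∈ τ : U ⊆ A}. Opens contained in A: ∅, {69}.
Taking the union of these: int(A) = {69}.
cl(A) = ⋂ {C closed : A ⊆ C}. Closed sets containing A: {69}, {68, 69}, {69, 70}, {69, 71}, {67, 69, 70}, {68, 69, 70}, {68, 69, 71}, {69, 70, 71}, {67, 68, 69, 70}, {67, 69, 70, 71}, {68, 69, 70, 71}, {67, 68, 69, 70, 71}.
Intersecting these: cl(A) = {69}.
∂A = cl(A) ∖ int(A) = {69} ∖ {69} = ∅.


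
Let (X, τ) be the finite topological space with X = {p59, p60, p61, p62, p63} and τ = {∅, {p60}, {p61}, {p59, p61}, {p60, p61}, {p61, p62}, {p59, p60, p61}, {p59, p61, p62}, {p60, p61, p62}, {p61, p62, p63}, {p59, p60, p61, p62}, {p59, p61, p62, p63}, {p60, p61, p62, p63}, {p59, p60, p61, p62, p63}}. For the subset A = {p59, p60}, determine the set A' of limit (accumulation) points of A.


A' = ∅

For each x ∈ X, list the open sets U ∈ τ with x ∈ U, then check whether U ∩ (A ∖ {x}) ≠ ∅ for every such U.
  x = p59: open {p59, p61} ∋ x has {p59, p61} ∩ (A ∖ {p59}) = ∅, so x is NOT a limit point.
  x = p60: open {p60} ∋ x has {p60} ∩ (A ∖ {p60}) = ∅, so x is NOT a limit point.
  x = p61: open {p61} ∋ x has {p61} ∩ (A ∖ {p61}) = ∅, so x is NOT a limit point.
  x = p62: open {p61, p62} ∋ x has {p61, p62} ∩ (A ∖ {p62}) = ∅, so x is NOT a limit point.
  x = p63: open {p61, p62, p63} ∋ x has {p61, p62, p63} ∩ (A ∖ {p63}) = ∅, so x is NOT a limit point.
Collecting: A' = ∅.


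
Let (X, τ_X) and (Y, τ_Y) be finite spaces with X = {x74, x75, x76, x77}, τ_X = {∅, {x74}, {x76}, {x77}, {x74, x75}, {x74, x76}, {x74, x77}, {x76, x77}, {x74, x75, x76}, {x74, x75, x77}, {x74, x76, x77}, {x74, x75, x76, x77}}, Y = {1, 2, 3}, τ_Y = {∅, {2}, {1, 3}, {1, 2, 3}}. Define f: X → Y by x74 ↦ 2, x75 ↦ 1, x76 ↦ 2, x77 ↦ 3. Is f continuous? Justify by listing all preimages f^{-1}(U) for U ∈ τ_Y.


f is NOT continuous.

Compute f^{-1}(U) for each U ∈ τ_Y:
  U = ∅: f^{-1}(U) = ∅ ∈ τ_X ✓.
  U = {2}: f^{-1}(U) = {x74, x76} ∈ τ_X ✓.
  U = {1, 3}: f^{-1}(U) = {x75, x77} ∉ τ_X ✗.
  U = {1, 2, 3}: f^{-1}(U) = {x74, x75, x76, x77} ∈ τ_X ✓.
Found U = {1, 3} with f^{-1}(U) = {x75, x77} not in τ_X. Therefore f is NOT continuous.


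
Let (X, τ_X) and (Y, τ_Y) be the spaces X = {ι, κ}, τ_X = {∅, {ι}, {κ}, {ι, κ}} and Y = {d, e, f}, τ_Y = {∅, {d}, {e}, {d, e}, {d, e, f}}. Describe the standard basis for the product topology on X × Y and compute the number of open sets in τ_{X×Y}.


Basis B = {∅ × ∅, {ι} × {d}, {ι} × {e}, {κ} × {d}, {κ} × {e}, {ι} × {d, e}, {ι, κ} × {d}, {ι, κ} × {e}, {κ} × {d, e}, {ι} × {d, e, f}, {κ} × {d, e, f}, {ι, κ} × {d, e}, {ι, κ} × {d, e, f}}; |τ_{X×Y}| = 25.

Enumerate products U × V with U ∈ τ_X, V ∈ τ_Y (deduplicated):
  ∅ × ∅ = {} (∅)
  {ι} × {d} = {(ι,d)}
  {ι} × {e} = {(ι,e)}
  {κ} × {d} = {(κ,d)}
  {κ} × {e} = {(κ,e)}
  {ι} × {d, e} = {(ι,d), (ι,e)}
  {ι, κ} × {d} = {(ι,d), (κ,d)}
  {ι, κ} × {e} = {(ι,e), (κ,e)}
  {κ} × {d, e} = {(κ,d), (κ,e)}
  {ι} × {d, e, f} = {(ι,d), (ι,e), (ι,f)}
  {κ} × {d, e, f} = {(κ,d), (κ,e), (κ,f)}
  {ι, κ} × {d, e} = {(ι,d), (ι,e), (κ,d), (κ,e)}
  {ι, κ} × {d, e, f} = {(ι,d), (ι,e), (ι,f), (κ,d), (κ,e), (κ,f)}
These 13 distinct sets form the basis B.
Close under arbitrary unions to get τ_{X×Y}; counting gives |τ_{X×Y}| = 25.


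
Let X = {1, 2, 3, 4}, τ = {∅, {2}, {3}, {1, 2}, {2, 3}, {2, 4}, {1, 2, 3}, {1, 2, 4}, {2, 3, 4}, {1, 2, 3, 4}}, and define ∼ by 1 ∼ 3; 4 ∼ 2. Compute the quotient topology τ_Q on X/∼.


X/∼ = {[1=3], [2=4]}; |τ_Q| = 3.

Equivalence classes: [1=3], [2=4].
Quotient map π: X → X/∼ sends 1 ↦ [1=3], 2 ↦ [2=4], 3 ↦ [1=3], 4 ↦ [2=4].
For each subset V ⊆ X/∼, compute π^{-1}(V) ⊆ X and check whether π^{-1}(V) ∈ τ. V is open in τ_Q iff π^{-1}(V) ∈ τ.
  V = {}: π^{-1}(V) = ∅ ∈ τ ✓.
  V = {[1=3]}: π^{-1}(V) = {1, 3} ∉ τ ✗.
  V = {[2=4]}: π^{-1}(V) = {2, 4} ∈ τ ✓.
  V = {[1=3], [2=4]}: π^{-1}(V) = {1, 2, 3, 4} ∈ τ ✓.
Open sets in the quotient: τ_Q = {{}, {[2=4]}, {[1=3], [2=4]}} (3 elements).


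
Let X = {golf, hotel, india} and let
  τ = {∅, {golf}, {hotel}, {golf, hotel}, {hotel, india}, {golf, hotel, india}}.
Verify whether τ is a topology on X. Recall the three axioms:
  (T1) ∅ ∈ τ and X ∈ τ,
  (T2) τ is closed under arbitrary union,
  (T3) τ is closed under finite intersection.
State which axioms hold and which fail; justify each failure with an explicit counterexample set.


τ IS a topology on X.

Axiom (T1): ∅ ∈ τ? Yes; X ∈ τ? Yes.
Axiom (T2/T3): check pairwise unions and intersections of members of τ.
All pairwise intersections and unions checked — each lies in τ. Therefore τ satisfies (T1), (T2), (T3): it IS a topology on X.


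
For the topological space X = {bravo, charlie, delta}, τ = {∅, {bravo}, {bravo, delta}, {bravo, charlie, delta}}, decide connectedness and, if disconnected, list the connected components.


(X, τ) is connected.

Find clopen sets (U ∈ τ with X ∖ U ∈ τ):
  U = ∅, X ∖ U = {bravo, charlie, delta} — both open, so U is clopen.
  U = {bravo, charlie, delta}, X ∖ U = ∅ — both open, so U is clopen.
Only trivial clopens (∅ and X) exist, so (X, τ) is connected.
Compute connected components by grouping points that agree on all clopens:
  component: {bravo, charlie, delta}


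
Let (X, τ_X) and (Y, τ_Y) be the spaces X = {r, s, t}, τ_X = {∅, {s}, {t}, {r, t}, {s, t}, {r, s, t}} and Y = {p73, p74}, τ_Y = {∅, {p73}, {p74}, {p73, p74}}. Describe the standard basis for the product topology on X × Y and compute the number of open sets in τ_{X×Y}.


Basis B = {∅ × ∅, {s} × {p73}, {s} × {p74}, {t} × {p73}, {t} × {p74}, {r, t} × {p73}, {r, t} × {p74}, {s} × {p73, p74}, {s, t} × {p73}, {s, t} × {p74}, {t} × {p73, p74}, {r, s, t} × {p73}, {r, s, t} × {p74}, {r, t} × {p73, p74}, {s, t} × {p73, p74}, {r, s, t} × {p73, p74}}; |τ_{X×Y}| = 36.

Enumerate products U × V with U ∈ τ_X, V ∈ τ_Y (deduplicated):
  ∅ × ∅ = {} (∅)
  {s} × {p73} = {(s,p73)}
  {s} × {p74} = {(s,p74)}
  {t} × {p73} = {(t,p73)}
  {t} × {p74} = {(t,p74)}
  {r, t} × {p73} = {(r,p73), (t,p73)}
  {r, t} × {p74} = {(r,p74), (t,p74)}
  {s} × {p73, p74} = {(s,p73), (s,p74)}
  {s, t} × {p73} = {(s,p73), (t,p73)}
  {s, t} × {p74} = {(s,p74), (t,p74)}
  {t} × {p73, p74} = {(t,p73), (t,p74)}
  {r, s, t} × {p73} = {(r,p73), (s,p73), (t,p73)}
  {r, s, t} × {p74} = {(r,p74), (s,p74), (t,p74)}
  {r, t} × {p73, p74} = {(r,p73), (r,p74), (t,p73), (t,p74)}
  {s, t} × {p73, p74} = {(s,p73), (s,p74), (t,p73), (t,p74)}
  {r, s, t} × {p73, p74} = {(r,p73), (r,p74), (s,p73), (s,p74), (t,p73), (t,p74)}
These 16 distinct sets form the basis B.
Close under arbitrary unions to get τ_{X×Y}; counting gives |τ_{X×Y}| = 36.


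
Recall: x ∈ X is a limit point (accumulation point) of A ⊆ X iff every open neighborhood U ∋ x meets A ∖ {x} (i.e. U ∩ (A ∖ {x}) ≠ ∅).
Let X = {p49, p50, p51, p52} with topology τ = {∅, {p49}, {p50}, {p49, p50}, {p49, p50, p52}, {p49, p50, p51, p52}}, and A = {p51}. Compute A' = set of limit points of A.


A' = ∅

For each x ∈ X, list the open sets U ∈ τ with x ∈ U, then check whether U ∩ (A ∖ {x}) ≠ ∅ for every such U.
  x = p49: open {p49} ∋ x has {p49} ∩ (A ∖ {p49}) = ∅, so x is NOT a limit point.
  x = p50: open {p50} ∋ x has {p50} ∩ (A ∖ {p50}) = ∅, so x is NOT a limit point.
  x = p51: open {p49, p50, p51, p52} ∋ x has {p49, p50, p51, p52} ∩ (A ∖ {p51}) = ∅, so x is NOT a limit point.
  x = p52: open {p49, p50, p52} ∋ x has {p49, p50, p52} ∩ (A ∖ {p52}) = ∅, so x is NOT a limit point.
Collecting: A' = ∅.


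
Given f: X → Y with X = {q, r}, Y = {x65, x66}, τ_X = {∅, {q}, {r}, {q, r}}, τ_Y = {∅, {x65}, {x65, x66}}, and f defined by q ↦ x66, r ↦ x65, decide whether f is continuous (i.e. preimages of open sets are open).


f IS continuous.

Compute f^{-1}(U) for each U ∈ τ_Y:
  U = ∅: f^{-1}(U) = ∅ ∈ τ_X ✓.
  U = {x65}: f^{-1}(U) = {r} ∈ τ_X ✓.
  U = {x65, x66}: f^{-1}(U) = {q, r} ∈ τ_X ✓.
Every preimage lies in τ_X, so f IS continuous.


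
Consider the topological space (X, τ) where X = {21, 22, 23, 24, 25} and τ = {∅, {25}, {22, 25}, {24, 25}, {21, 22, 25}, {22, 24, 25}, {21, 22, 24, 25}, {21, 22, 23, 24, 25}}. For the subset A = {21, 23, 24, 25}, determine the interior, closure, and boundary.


int(A) = {24, 25}, cl(A) = {21, 22, 23, 24, 25}, ∂A = {21, 22, 23}.

Closed sets in (X, τ) are complements of opens:
  closed(X, τ) = {∅, {23}, {21, 23}, {23, 24}, {21, 22, 23}, {21, 23, 24}, {21, 22, 23, 24}, {21, 22, 23, 24, 25}}.
int(A) = ⋃ {U ∈ τ : U ⊆ A}. Opens contained in A: ∅, {25}, {24, 25}.
Taking the union of these: int(A) = {24, 25}.
cl(A) = ⋂ {C closed : A ⊆ C}. Closed sets containing A: {21, 22, 23, 24, 25}.
Intersecting these: cl(A) = {21, 22, 23, 24, 25}.
∂A = cl(A) ∖ int(A) = {21, 22, 23, 24, 25} ∖ {24, 25} = {21, 22, 23}.


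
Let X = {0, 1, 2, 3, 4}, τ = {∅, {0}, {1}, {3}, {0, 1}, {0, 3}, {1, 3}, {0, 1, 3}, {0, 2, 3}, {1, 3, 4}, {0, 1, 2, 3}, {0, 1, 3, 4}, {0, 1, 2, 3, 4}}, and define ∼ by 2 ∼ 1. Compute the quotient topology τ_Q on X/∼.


X/∼ = {[0], [1=2], [3], [4]}; |τ_Q| = 6.

Equivalence classes: [0], [1=2], [3], [4].
Quotient map π: X → X/∼ sends 0 ↦ [0], 1 ↦ [1=2], 2 ↦ [1=2], 3 ↦ [3], 4 ↦ [4].
For each subset V ⊆ X/∼, compute π^{-1}(V) ⊆ X and check whether π^{-1}(V) ∈ τ. V is open in τ_Q iff π^{-1}(V) ∈ τ.
  V = {}: π^{-1}(V) = ∅ ∈ τ ✓.
  V = {[0]}: π^{-1}(V) = {0} ∈ τ ✓.
  V = {[1=2]}: π^{-1}(V) = {1, 2} ∉ τ ✗.
  V = {[0], [1=2]}: π^{-1}(V) = {0, 1, 2} ∉ τ ✗.
  V = {[3]}: π^{-1}(V) = {3} ∈ τ ✓.
  V = {[0], [3]}: π^{-1}(V) = {0, 3} ∈ τ ✓.
  V = {[1=2], [3]}: π^{-1}(V) = {1, 2, 3} ∉ τ ✗.
  V = {[0], [1=2], [3]}: π^{-1}(V) = {0, 1, 2, 3} ∈ τ ✓.
  V = {[4]}: π^{-1}(V) = {4} ∉ τ ✗.
  V = {[0], [4]}: π^{-1}(V) = {0, 4} ∉ τ ✗.
  V = {[1=2], [4]}: π^{-1}(V) = {1, 2, 4} ∉ τ ✗.
  V = {[0], [1=2], [4]}: π^{-1}(V) = {0, 1, 2, 4} ∉ τ ✗.
  V = {[3], [4]}: π^{-1}(V) = {3, 4} ∉ τ ✗.
  V = {[0], [3], [4]}: π^{-1}(V) = {0, 3, 4} ∉ τ ✗.
  V = {[1=2], [3], [4]}: π^{-1}(V) = {1, 2, 3, 4} ∉ τ ✗.
  V = {[0], [1=2], [3], [4]}: π^{-1}(V) = {0, 1, 2, 3, 4} ∈ τ ✓.
Open sets in the quotient: τ_Q = {{}, {[0]}, {[3]}, {[0], [3]}, {[0], [1=2], [3]}, {[0], [1=2], [3], [4]}} (6 elements).


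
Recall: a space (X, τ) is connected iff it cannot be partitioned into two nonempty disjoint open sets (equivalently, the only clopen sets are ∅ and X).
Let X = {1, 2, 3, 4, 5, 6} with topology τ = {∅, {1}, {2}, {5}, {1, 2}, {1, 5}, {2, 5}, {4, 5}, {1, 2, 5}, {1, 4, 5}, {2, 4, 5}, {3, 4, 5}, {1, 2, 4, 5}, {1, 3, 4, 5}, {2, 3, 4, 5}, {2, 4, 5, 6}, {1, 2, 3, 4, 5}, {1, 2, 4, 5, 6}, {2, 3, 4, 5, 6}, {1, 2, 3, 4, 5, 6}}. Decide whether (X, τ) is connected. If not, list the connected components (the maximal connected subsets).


(X, τ) is disconnected; components = [{1}, {2, 3, 4, 5, 6}].

Find clopen sets (U ∈ τ with X ∖ U ∈ τ):
  U = ∅, X ∖ U = {1, 2, 3, 4, 5, 6} — both open, so U is clopen.
  U = {1}, X ∖ U = {2, 3, 4, 5, 6} — both open, so U is clopen.
  U = {2, 3, 4, 5, 6}, X ∖ U = {1} — both open, so U is clopen.
  U = {1, 2, 3, 4, 5, 6}, X ∖ U = ∅ — both open, so U is clopen.
Nontrivial clopen(s) exist: e.g. {1}. So (X, τ) is disconnected.
Compute connected components by grouping points that agree on all clopens:
  component: {1}
  component: {2, 3, 4, 5, 6}


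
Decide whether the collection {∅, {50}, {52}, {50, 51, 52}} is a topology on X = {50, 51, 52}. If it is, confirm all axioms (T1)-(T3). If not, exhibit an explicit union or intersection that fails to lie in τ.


τ is NOT a topology on X.

Axiom (T1): ∅ ∈ τ? Yes; X ∈ τ? Yes.
Axiom (T2/T3): check pairwise unions and intersections of members of τ.
Counterexample for (T2): {50} ∪ {52} = {50, 52} ∉ τ. Therefore τ is NOT a topology.


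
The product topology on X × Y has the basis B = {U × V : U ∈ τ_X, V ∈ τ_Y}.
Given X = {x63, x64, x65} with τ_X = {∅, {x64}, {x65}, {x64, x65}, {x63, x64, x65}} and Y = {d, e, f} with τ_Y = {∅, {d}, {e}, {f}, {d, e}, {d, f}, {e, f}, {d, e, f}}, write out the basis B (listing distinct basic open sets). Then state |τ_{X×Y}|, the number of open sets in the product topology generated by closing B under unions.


Basis B = {∅ × ∅, {x64} × {d}, {x64} × {e}, {x64} × {f}, {x65} × {d}, {x65} × {e}, {x65} × {f}, {x64} × {d, e}, {x64} × {d, f}, {x64, x65} × {d}, {x64} × {e, f}, {x64, x65} × {e}, {x64, x65} × {f}, {x65} × {d, e}, {x65} × {d, f}, {x65} × {e, f}, {x63, x64, x65} × {d}, {x63, x64, x65} × {e}, {x63, x64, x65} × {f}, {x64} × {d, e, f}, {x65} × {d, e, f}, {x64, x65} × {d, e}, {x64, x65} × {d, f}, {x64, x65} × {e, f}, {x63, x64, x65} × {d, e}, {x63, x64, x65} × {d, f}, {x63, x64, x65} × {e, f}, {x64, x65} × {d, e, f}, {x63, x64, x65} × {d, e, f}}; |τ_{X×Y}| = 125.

Enumerate products U × V with U ∈ τ_X, V ∈ τ_Y (deduplicated):
  ∅ × ∅ = {} (∅)
  {x64} × {d} = {(x64,d)}
  {x64} × {e} = {(x64,e)}
  {x64} × {f} = {(x64,f)}
  {x65} × {d} = {(x65,d)}
  {x65} × {e} = {(x65,e)}
  {x65} × {f} = {(x65,f)}
  {x64} × {d, e} = {(x64,d), (x64,e)}
  {x64} × {d, f} = {(x64,d), (x64,f)}
  {x64, x65} × {d} = {(x64,d), (x65,d)}
  {x64} × {e, f} = {(x64,e), (x64,f)}
  {x64, x65} × {e} = {(x64,e), (x65,e)}
  {x64, x65} × {f} = {(x64,f), (x65,f)}
  {x65} × {d, e} = {(x65,d), (x65,e)}
  {x65} × {d, f} = {(x65,d), (x65,f)}
  {x65} × {e, f} = {(x65,e), (x65,f)}
  {x63, x64, x65} × {d} = {(x63,d), (x64,d), (x65,d)}
  {x63, x64, x65} × {e} = {(x63,e), (x64,e), (x65,e)}
  {x63, x64, x65} × {f} = {(x63,f), (x64,f), (x65,f)}
  {x64} × {d, e, f} = {(x64,d), (x64,e), (x64,f)}
  {x65} × {d, e, f} = {(x65,d), (x65,e), (x65,f)}
  {x64, x65} × {d, e} = {(x64,d), (x64,e), (x65,d), (x65,e)}
  {x64, x65} × {d, f} = {(x64,d), (x64,f), (x65,d), (x65,f)}
  {x64, x65} × {e, f} = {(x64,e), (x64,f), (x65,e), (x65,f)}
  {x63, x64, x65} × {d, e} = {(x63,d), (x63,e), (x64,d), (x64,e), (x65,d), (x65,e)}
  {x63, x64, x65} × {d, f} = {(x63,d), (x63,f), (x64,d), (x64,f), (x65,d), (x65,f)}
  {x63, x64, x65} × {e, f} = {(x63,e), (x63,f), (x64,e), (x64,f), (x65,e), (x65,f)}
  {x64, x65} × {d, e, f} = {(x64,d), (x64,e), (x64,f), (x65,d), (x65,e), (x65,f)}
  {x63, x64, x65} × {d, e, f} = {(x63,d), (x63,e), (x63,f), (x64,d), (x64,e), (x64,f), (x65,d), (x65,e), (x65,f)}
These 29 distinct sets form the basis B.
Close under arbitrary unions to get τ_{X×Y}; counting gives |τ_{X×Y}| = 125.


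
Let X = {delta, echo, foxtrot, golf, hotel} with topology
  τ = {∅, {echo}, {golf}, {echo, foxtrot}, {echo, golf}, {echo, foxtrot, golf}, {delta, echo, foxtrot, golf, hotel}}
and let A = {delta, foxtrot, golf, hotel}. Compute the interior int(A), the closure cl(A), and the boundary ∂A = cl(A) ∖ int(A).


int(A) = {golf}, cl(A) = {delta, foxtrot, golf, hotel}, ∂A = {delta, foxtrot, hotel}.

Closed sets in (X, τ) are complements of opens:
  closed(X, τ) = {∅, {delta, hotel}, {delta, foxtrot, hotel}, {delta, golf, hotel}, {delta, echo, foxtrot, hotel}, {delta, foxtrot, golf, hotel}, {delta, echo, foxtrot, golf, hotel}}.
int(A) = ⋃ {U ∈ τ : U ⊆ A}. Opens contained in A: ∅, {golf}.
Taking the union of these: int(A) = {golf}.
cl(A) = ⋂ {C closed : A ⊆ C}. Closed sets containing A: {delta, foxtrot, golf, hotel}, {delta, echo, foxtrot, golf, hotel}.
Intersecting these: cl(A) = {delta, foxtrot, golf, hotel}.
∂A = cl(A) ∖ int(A) = {delta, foxtrot, golf, hotel} ∖ {golf} = {delta, foxtrot, hotel}.
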